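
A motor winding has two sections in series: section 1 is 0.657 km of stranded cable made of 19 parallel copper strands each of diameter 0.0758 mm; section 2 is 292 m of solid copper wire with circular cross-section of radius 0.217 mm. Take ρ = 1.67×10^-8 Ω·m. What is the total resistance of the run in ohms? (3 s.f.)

161 Ω

Section 1: A_strand = π(3.7900e-05)² = 4.513e-09 m²; R₁ = ρL/(N·A_s) = (1.67×10^-8)(657)/(19×4.513e-09) = 128 Ω
Section 2: A = πr² = π(2.1700e-04 m)² = 1.479e-07 m²
R₂ = (1.67×10^-8)(292)/(1.479e-07) = 32.96 Ω
R = R₁ + R₂ = 161 Ω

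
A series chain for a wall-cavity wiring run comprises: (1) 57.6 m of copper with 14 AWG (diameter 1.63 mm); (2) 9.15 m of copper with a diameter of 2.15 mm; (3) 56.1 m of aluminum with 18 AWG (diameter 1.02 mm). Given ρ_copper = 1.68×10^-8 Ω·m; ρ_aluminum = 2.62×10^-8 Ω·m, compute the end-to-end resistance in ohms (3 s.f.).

Seg 1: A = π(1.63/2 mm)² = π(8.1500e-04 m)² = 2.087e-06 m²
R_1 = (1.68×10^-8)(57.6)/(2.087e-06) = 0.4637 Ω
Seg 2: A = π(d/2)² = π(1.0750e-03 m)² = 3.631e-06 m²
R_2 = (1.68×10^-8)(9.15)/(3.631e-06) = 0.04234 Ω
Seg 3: A = π(1.02/2 mm)² = π(5.1000e-04 m)² = 8.171e-07 m²
R_3 = (2.62×10^-8)(56.1)/(8.171e-07) = 1.799 Ω
R_total = R_1 + R_2 + R_3 = 2.30 Ω

2.30 Ω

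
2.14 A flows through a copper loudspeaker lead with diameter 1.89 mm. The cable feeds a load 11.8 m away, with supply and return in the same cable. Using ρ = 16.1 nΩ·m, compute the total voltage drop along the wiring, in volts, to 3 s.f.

0.290 V

ρ = 16.1 nΩ·m = 1.61×10^-8 Ω·m
A = π(d/2)² = π(9.4500e-04 m)² = 2.806e-06 m²
Total conductor length (both ways) L = 2 × 11.8 = 23.6 m
R = ρL/A = (1.61×10^-8)(23.6)/(2.806e-06) = 0.1354 Ω
V = IR = 2.14 × 0.1354 = 0.290 V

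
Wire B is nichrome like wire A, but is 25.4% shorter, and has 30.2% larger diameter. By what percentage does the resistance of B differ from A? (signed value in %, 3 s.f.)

R ∝ L/d², so R_B/R_A = (1 − 25.4/100) × (1 + 30.2/100)⁻²
= 0.746 × 0.5899 = 0.4401
(R_B − R_A)/R_A = 0.4401 − 1 = -56.0%

-56.0%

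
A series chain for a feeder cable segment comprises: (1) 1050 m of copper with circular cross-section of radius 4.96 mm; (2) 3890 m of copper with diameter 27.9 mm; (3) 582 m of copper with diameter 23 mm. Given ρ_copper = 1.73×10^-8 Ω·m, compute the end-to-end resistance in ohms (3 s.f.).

0.369 Ω

Seg 1: A = πr² = π(4.9600e-03 m)² = 7.729e-05 m²
R_1 = (1.73×10^-8)(1050)/(7.729e-05) = 0.235 Ω
Seg 2: A = π(d/2)² = π(1.3950e-02 m)² = 6.114e-04 m²
R_2 = (1.73×10^-8)(3890)/(6.114e-04) = 0.1101 Ω
Seg 3: A = π(d/2)² = π(1.1500e-02 m)² = 4.155e-04 m²
R_3 = (1.73×10^-8)(582)/(4.155e-04) = 0.02423 Ω
R_total = R_1 + R_2 + R_3 = 0.369 Ω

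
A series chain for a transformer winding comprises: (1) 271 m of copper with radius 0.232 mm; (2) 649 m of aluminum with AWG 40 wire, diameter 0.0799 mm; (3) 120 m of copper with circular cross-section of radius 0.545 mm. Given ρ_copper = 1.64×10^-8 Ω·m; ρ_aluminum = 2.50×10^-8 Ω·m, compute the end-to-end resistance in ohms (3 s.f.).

3260 Ω

Seg 1: A = πr² = π(2.3200e-04 m)² = 1.691e-07 m²
R_1 = (1.64×10^-8)(271)/(1.691e-07) = 26.28 Ω
Seg 2: A = π(0.0799/2 mm)² = π(3.9950e-05 m)² = 5.014e-09 m²
R_2 = (2.50×10^-8)(649)/(5.014e-09) = 3236 Ω
Seg 3: A = πr² = π(5.4500e-04 m)² = 9.331e-07 m²
R_3 = (1.64×10^-8)(120)/(9.331e-07) = 2.109 Ω
R_total = R_1 + R_2 + R_3 = 3260 Ω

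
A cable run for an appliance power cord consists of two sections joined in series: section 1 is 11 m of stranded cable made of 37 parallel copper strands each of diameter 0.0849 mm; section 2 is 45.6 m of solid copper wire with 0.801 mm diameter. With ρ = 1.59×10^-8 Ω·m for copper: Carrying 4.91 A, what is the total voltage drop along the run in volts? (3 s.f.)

Section 1: A_strand = π(4.2450e-05)² = 5.661e-09 m²; R₁ = ρL/(N·A_s) = (1.59×10^-8)(11)/(37×5.661e-09) = 0.835 Ω
Section 2: A = π(d/2)² = π(4.0050e-04 m)² = 5.039e-07 m²
R₂ = (1.59×10^-8)(45.6)/(5.039e-07) = 1.439 Ω
R = R₁ + R₂ = 2.274 Ω
V = IR = 4.91 × 2.274 = 11.2 V

11.2 V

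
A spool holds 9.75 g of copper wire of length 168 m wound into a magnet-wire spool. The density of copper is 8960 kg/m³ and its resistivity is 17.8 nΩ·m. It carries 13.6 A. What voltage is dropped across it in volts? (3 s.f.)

6280 V

ρ = 17.8 nΩ·m = 1.78×10^-8 Ω·m
A = m/(density·L) = 0.00975/(8960×168) = 6.4772e-09 m²
R = ρL/A = (1.78×10^-8)(168)/(6.4772e-09) = 461.7 Ω
V = IR = 13.6 × 461.7 = 6280 V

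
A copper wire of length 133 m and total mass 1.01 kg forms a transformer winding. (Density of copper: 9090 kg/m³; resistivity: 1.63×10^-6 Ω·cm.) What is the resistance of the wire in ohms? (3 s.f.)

ρ = 1.63×10^-6 Ω·cm = 1.63×10^-8 Ω·m
A = m/(density·L) = 1.01/(9090×133) = 8.3542e-07 m²
R = ρL/A = (1.63×10^-8)(133)/(8.3542e-07) = 2.59 Ω

2.59 Ω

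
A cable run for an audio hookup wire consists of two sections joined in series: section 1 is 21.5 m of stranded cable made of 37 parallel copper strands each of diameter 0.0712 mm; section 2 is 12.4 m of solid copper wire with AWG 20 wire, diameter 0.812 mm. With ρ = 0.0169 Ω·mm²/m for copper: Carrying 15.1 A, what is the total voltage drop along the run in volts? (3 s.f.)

43.4 V

ρ = 0.0169 Ω·mm²/m = 1.69×10^-8 Ω·m
Section 1: A_strand = π(3.5600e-05)² = 3.982e-09 m²; R₁ = ρL/(N·A_s) = (1.69×10^-8)(21.5)/(37×3.982e-09) = 2.466 Ω
Section 2: A = π(0.812/2 mm)² = π(4.0600e-04 m)² = 5.178e-07 m²
R₂ = (1.69×10^-8)(12.4)/(5.178e-07) = 0.4047 Ω
R = R₁ + R₂ = 2.871 Ω
V = IR = 15.1 × 2.871 = 43.4 V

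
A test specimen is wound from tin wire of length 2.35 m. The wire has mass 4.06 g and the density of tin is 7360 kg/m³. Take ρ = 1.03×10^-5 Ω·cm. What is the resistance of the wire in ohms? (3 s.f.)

1.03 Ω

ρ = 1.03×10^-5 Ω·cm = 1.03×10^-7 Ω·m
A = m/(density·L) = 0.00406/(7360×2.35) = 2.3474e-07 m²
R = ρL/A = (1.03×10^-7)(2.35)/(2.3474e-07) = 1.03 Ω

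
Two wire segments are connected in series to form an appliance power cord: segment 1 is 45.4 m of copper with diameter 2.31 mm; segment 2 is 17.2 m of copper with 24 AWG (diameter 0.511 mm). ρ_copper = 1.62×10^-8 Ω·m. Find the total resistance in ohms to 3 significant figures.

1.53 Ω

Segment 1: A = π(d/2)² = π(1.1550e-03 m)² = 4.191e-06 m²
R₁ = ρL/A = (1.62×10^-8)(45.4)/(4.191e-06) = 0.1755 Ω
Segment 2: A = π(0.511/2 mm)² = π(2.5550e-04 m)² = 2.051e-07 m²
R₂ = (1.62×10^-8)(17.2)/(2.051e-07) = 1.359 Ω
R = R₁ + R₂ = 1.53 Ω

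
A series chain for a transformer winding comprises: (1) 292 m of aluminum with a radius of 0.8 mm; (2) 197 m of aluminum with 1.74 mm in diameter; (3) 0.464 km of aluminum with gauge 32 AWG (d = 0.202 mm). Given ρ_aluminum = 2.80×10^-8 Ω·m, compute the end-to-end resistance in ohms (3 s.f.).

Seg 1: A = πr² = π(8.0000e-04 m)² = 2.011e-06 m²
R_1 = (2.80×10^-8)(292)/(2.011e-06) = 4.066 Ω
Seg 2: A = π(d/2)² = π(8.7000e-04 m)² = 2.378e-06 m²
R_2 = (2.80×10^-8)(197)/(2.378e-06) = 2.32 Ω
Seg 3: A = π(0.202/2 mm)² = π(1.0100e-04 m)² = 3.205e-08 m²
R_3 = (2.80×10^-8)(464)/(3.205e-08) = 405.4 Ω
R_total = R_1 + R_2 + R_3 = 412 Ω

412 Ω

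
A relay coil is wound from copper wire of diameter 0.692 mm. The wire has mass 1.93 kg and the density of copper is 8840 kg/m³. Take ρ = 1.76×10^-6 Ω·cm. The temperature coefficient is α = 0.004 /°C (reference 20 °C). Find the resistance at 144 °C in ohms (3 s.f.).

ρ = 1.76×10^-6 Ω·cm = 1.76×10^-8 Ω·m
A = π(d/2)² = π(3.4600e-04 m)² = 3.7610e-07 m²
L = m/(density·A) = 1.93/(8840×3.7610e-07) = 580.5 m
R = ρL/A = (1.76×10^-8)(580.5)/(3.7610e-07) = 27.17 Ω
R(144 °C) = 27.17 × (1 + 0.004×124) = 40.6 Ω

40.6 Ω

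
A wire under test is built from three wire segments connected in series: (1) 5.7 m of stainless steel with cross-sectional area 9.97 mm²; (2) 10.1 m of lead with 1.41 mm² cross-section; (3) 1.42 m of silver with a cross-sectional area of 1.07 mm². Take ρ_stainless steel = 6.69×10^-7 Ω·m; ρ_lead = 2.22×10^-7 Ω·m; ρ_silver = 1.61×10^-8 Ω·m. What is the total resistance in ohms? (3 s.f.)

1.99 Ω

Seg 1: A = 9.97 mm² = 9.970e-06 m²
R_1 = (6.69×10^-7)(5.7)/(9.970e-06) = 0.3825 Ω
Seg 2: A = 1.41 mm² = 1.410e-06 m²
R_2 = (2.22×10^-7)(10.1)/(1.410e-06) = 1.59 Ω
Seg 3: A = 1.07 mm² = 1.070e-06 m²
R_3 = (1.61×10^-8)(1.42)/(1.070e-06) = 0.02137 Ω
R_total = R_1 + R_2 + R_3 = 1.99 Ω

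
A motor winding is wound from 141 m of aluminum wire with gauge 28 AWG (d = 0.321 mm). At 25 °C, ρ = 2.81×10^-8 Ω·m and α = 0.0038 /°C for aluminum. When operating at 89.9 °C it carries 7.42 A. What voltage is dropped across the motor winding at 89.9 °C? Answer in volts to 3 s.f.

A = π(0.321/2 mm)² = π(1.6050e-04 m)² = 8.093e-08 m²
R₍25₎ = ρL/A = (2.81×10^-8)(141)/(8.093e-08) = 48.96 Ω
R₍89.9₎ = R₍25₎(1 + αΔT) = 48.96 × (1 + 0.0038×64.9) = 61.03 Ω
V = IR = 7.42 × 61.03 = 453 V

453 V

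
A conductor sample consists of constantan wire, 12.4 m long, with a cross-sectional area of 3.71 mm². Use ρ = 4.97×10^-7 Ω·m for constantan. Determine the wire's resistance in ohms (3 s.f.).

A = 3.71 mm² = 3.710e-06 m²
R = ρL/A = (4.97×10^-7)(12.4 m)/(3.710e-06 m²) = 1.66 Ω

1.66 Ω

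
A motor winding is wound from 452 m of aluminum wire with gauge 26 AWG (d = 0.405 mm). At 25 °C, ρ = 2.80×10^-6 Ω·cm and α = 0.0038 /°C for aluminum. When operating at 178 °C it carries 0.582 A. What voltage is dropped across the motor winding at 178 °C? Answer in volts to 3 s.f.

ρ = 2.80×10^-6 Ω·cm = 2.80×10^-8 Ω·m
A = π(0.405/2 mm)² = π(2.0250e-04 m)² = 1.288e-07 m²
R₍25₎ = ρL/A = (2.80×10^-8)(452)/(1.288e-07) = 98.24 Ω
R₍178₎ = R₍25₎(1 + αΔT) = 98.24 × (1 + 0.0038×153) = 155.4 Ω
V = IR = 0.582 × 155.4 = 90.4 V

90.4 V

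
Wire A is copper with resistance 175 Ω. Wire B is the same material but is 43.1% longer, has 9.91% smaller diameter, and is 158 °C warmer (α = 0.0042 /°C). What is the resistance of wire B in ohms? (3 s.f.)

R ∝ ρL/d² with ρ ∝ (1+αΔT), so R_B/R_A = (1 + 43.1/100) × (1 − 9.91/100)⁻² × (1 + 0.0042×158)
= 1.431 × 1.232 × 1.664 = 2.933
R_B = 2.933 × 175 = 513 Ω

513 Ω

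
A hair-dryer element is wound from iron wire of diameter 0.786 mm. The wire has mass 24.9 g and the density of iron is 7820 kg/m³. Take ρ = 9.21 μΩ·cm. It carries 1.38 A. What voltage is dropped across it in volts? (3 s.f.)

ρ = 9.21 μΩ·cm = 9.21×10^-8 Ω·m
A = π(d/2)² = π(3.9300e-04 m)² = 4.8522e-07 m²
L = m/(density·A) = 0.0249/(7820×4.8522e-07) = 6.562 m
R = ρL/A = (9.21×10^-8)(6.562)/(4.8522e-07) = 1.246 Ω
V = IR = 1.38 × 1.246 = 1.72 V

1.72 V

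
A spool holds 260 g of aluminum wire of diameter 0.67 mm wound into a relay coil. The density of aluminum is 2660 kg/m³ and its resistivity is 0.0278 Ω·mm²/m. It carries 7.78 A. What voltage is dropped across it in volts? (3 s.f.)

170 V

ρ = 0.0278 Ω·mm²/m = 2.78×10^-8 Ω·m
A = π(d/2)² = π(3.3500e-04 m)² = 3.5257e-07 m²
L = m/(density·A) = 0.26/(2660×3.5257e-07) = 277.2 m
R = ρL/A = (2.78×10^-8)(277.2)/(3.5257e-07) = 21.86 Ω
V = IR = 7.78 × 21.86 = 170 V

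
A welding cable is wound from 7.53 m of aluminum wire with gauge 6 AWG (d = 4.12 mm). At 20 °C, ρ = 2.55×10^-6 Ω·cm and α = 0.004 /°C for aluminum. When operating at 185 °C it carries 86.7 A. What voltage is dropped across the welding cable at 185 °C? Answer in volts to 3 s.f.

ρ = 2.55×10^-6 Ω·cm = 2.55×10^-8 Ω·m
A = π(4.12/2 mm)² = π(2.0600e-03 m)² = 1.333e-05 m²
R₍20₎ = ρL/A = (2.55×10^-8)(7.53)/(1.333e-05) = 0.0144 Ω
R₍185₎ = R₍20₎(1 + αΔT) = 0.0144 × (1 + 0.004×165) = 0.02391 Ω
V = IR = 86.7 × 0.02391 = 2.07 V

2.07 V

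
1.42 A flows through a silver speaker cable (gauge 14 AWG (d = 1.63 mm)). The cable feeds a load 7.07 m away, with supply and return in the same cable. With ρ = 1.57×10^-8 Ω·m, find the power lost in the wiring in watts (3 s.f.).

0.215 W

A = π(1.63/2 mm)² = π(8.1500e-04 m)² = 2.087e-06 m²
Total conductor length (both ways) L = 2 × 7.07 = 14.14 m
R = ρL/A = (1.57×10^-8)(14.14)/(2.087e-06) = 0.1064 Ω
P = I²R = (1.42)² × 0.1064 = 0.215 W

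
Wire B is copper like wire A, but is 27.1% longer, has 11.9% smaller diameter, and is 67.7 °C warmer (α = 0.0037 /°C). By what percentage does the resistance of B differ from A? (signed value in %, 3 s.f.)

R ∝ ρL/d² with ρ ∝ (1+αΔT), so R_B/R_A = (1 + 27.1/100) × (1 − 11.9/100)⁻² × (1 + 0.0037×67.7)
= 1.271 × 1.288 × 1.25 = 2.048
(R_B − R_A)/R_A = 2.048 − 1 = 105%

105%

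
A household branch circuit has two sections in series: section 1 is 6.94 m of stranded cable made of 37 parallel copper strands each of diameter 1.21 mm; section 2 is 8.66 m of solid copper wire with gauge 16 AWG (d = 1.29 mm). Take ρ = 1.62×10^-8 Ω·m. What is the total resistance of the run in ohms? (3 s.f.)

Section 1: A_strand = π(6.0500e-04)² = 1.150e-06 m²; R₁ = ρL/(N·A_s) = (1.62×10^-8)(6.94)/(37×1.150e-06) = 0.002642 Ω
Section 2: A = π(1.29/2 mm)² = π(6.4500e-04 m)² = 1.307e-06 m²
R₂ = (1.62×10^-8)(8.66)/(1.307e-06) = 0.1073 Ω
R = R₁ + R₂ = 0.110 Ω

0.110 Ω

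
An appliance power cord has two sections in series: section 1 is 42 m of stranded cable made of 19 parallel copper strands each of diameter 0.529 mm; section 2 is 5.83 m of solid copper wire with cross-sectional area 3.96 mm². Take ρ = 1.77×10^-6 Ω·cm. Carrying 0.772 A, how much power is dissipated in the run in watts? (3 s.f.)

0.122 W

ρ = 1.77×10^-6 Ω·cm = 1.77×10^-8 Ω·m
Section 1: A_strand = π(2.6450e-04)² = 2.198e-07 m²; R₁ = ρL/(N·A_s) = (1.77×10^-8)(42)/(19×2.198e-07) = 0.178 Ω
Section 2: A = 3.96 mm² = 3.960e-06 m²
R₂ = (1.77×10^-8)(5.83)/(3.960e-06) = 0.02606 Ω
R = R₁ + R₂ = 0.2041 Ω
P = I²R = (0.772)² × 0.2041 = 0.122 W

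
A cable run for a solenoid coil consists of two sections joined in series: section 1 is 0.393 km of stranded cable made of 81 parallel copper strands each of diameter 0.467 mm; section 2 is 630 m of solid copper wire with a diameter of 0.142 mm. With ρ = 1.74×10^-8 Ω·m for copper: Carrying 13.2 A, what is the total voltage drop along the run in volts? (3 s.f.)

Section 1: A_strand = π(2.3350e-04)² = 1.713e-07 m²; R₁ = ρL/(N·A_s) = (1.74×10^-8)(393)/(81×1.713e-07) = 0.4929 Ω
Section 2: A = π(d/2)² = π(7.1000e-05 m)² = 1.584e-08 m²
R₂ = (1.74×10^-8)(630)/(1.584e-08) = 692.2 Ω
R = R₁ + R₂ = 692.7 Ω
V = IR = 13.2 × 692.7 = 9140 V

9140 V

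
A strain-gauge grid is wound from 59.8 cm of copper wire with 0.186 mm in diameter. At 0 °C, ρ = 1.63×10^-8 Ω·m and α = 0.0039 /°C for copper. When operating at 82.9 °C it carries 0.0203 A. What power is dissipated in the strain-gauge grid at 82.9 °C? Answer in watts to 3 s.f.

A = π(d/2)² = π(9.3000e-05 m)² = 2.717e-08 m²
R₍0₎ = ρL/A = (1.63×10^-8)(0.598)/(2.717e-08) = 0.3587 Ω
R₍82.9₎ = R₍0₎(1 + αΔT) = 0.3587 × (1 + 0.0039×82.9) = 0.4747 Ω
P = I²R = (0.0203)² × 0.4747 = 1.96×10^-4 W

1.96×10^-4 W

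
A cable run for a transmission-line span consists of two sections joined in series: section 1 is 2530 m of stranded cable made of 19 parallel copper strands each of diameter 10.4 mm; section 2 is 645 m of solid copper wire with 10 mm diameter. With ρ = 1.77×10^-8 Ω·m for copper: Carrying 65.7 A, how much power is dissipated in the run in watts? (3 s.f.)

Section 1: A_strand = π(5.2000e-03)² = 8.495e-05 m²; R₁ = ρL/(N·A_s) = (1.77×10^-8)(2530)/(19×8.495e-05) = 0.02774 Ω
Section 2: A = π(d/2)² = π(5.0000e-03 m)² = 7.854e-05 m²
R₂ = (1.77×10^-8)(645)/(7.854e-05) = 0.1454 Ω
R = R₁ + R₂ = 0.1731 Ω
P = I²R = (65.7)² × 0.1731 = 747 W

747 W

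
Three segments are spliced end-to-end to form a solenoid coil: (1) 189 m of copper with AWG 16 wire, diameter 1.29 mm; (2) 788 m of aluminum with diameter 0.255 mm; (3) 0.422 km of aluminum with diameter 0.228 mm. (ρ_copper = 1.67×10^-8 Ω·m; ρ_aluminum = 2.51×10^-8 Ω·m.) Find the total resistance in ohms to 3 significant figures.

649 Ω

Seg 1: A = π(1.29/2 mm)² = π(6.4500e-04 m)² = 1.307e-06 m²
R_1 = (1.67×10^-8)(189)/(1.307e-06) = 2.415 Ω
Seg 2: A = π(d/2)² = π(1.2750e-04 m)² = 5.107e-08 m²
R_2 = (2.51×10^-8)(788)/(5.107e-08) = 387.3 Ω
Seg 3: A = π(d/2)² = π(1.1400e-04 m)² = 4.083e-08 m²
R_3 = (2.51×10^-8)(422)/(4.083e-08) = 259.4 Ω
R_total = R_1 + R_2 + R_3 = 649 Ω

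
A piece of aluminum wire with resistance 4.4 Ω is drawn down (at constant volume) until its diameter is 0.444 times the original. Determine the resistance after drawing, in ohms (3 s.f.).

Volume constant ⇒ L' = L/r² with r = 0.444. R' = ρL'/A' = ρ(L/r²)/(πr²d₀²/4) = R/r⁴.
R' = 25.73 × 4.4 = 113 Ω

113 Ω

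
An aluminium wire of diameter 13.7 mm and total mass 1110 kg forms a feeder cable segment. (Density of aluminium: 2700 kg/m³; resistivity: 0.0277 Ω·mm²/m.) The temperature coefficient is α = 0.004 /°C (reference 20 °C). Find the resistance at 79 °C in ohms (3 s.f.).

0.648 Ω

ρ = 0.0277 Ω·mm²/m = 2.77×10^-8 Ω·m
A = π(d/2)² = π(6.8500e-03 m)² = 1.4741e-04 m²
L = m/(density·A) = 1110/(2700×1.4741e-04) = 2789 m
R = ρL/A = (2.77×10^-8)(2789)/(1.4741e-04) = 0.5241 Ω
R(79 °C) = 0.5241 × (1 + 0.004×59) = 0.648 Ω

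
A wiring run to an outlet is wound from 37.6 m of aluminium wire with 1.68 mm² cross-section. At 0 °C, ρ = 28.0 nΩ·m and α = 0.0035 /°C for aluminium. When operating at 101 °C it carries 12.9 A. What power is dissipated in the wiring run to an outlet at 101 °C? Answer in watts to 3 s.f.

ρ = 28.0 nΩ·m = 2.80×10^-8 Ω·m
A = 1.68 mm² = 1.680e-06 m²
R₍0₎ = ρL/A = (2.80×10^-8)(37.6)/(1.680e-06) = 0.6267 Ω
R₍101₎ = R₍0₎(1 + αΔT) = 0.6267 × (1 + 0.0035×101) = 0.8482 Ω
P = I²R = (12.9)² × 0.8482 = 141 W

141 W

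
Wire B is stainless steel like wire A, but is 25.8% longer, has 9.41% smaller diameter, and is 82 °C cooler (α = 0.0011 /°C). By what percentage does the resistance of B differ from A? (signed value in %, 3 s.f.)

R ∝ ρL/d² with ρ ∝ (1+αΔT), so R_B/R_A = (1 + 25.8/100) × (1 − 9.41/100)⁻² × (1 − 0.0011×82)
= 1.258 × 1.218 × 0.9098 = 1.395
(R_B − R_A)/R_A = 1.395 − 1 = 39.5%

39.5%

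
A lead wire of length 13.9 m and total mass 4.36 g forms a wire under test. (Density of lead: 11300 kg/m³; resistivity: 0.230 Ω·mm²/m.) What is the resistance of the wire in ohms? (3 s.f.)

115 Ω

ρ = 0.230 Ω·mm²/m = 2.30×10^-7 Ω·m
A = m/(density·L) = 0.00436/(11300×13.9) = 2.7758e-08 m²
R = ρL/A = (2.30×10^-7)(13.9)/(2.7758e-08) = 115 Ω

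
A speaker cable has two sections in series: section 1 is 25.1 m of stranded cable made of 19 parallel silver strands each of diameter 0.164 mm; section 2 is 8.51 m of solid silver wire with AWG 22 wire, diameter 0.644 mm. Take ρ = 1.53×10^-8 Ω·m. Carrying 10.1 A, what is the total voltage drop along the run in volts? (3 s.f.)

13.7 V

Section 1: A_strand = π(8.2000e-05)² = 2.112e-08 m²; R₁ = ρL/(N·A_s) = (1.53×10^-8)(25.1)/(19×2.112e-08) = 0.9568 Ω
Section 2: A = π(0.644/2 mm)² = π(3.2200e-04 m)² = 3.257e-07 m²
R₂ = (1.53×10^-8)(8.51)/(3.257e-07) = 0.3997 Ω
R = R₁ + R₂ = 1.357 Ω
V = IR = 10.1 × 1.357 = 13.7 V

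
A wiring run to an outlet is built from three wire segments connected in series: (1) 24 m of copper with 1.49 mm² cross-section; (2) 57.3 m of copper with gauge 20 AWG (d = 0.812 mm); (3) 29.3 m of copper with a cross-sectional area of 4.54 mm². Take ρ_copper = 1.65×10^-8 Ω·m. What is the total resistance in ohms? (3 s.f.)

Seg 1: A = 1.49 mm² = 1.490e-06 m²
R_1 = (1.65×10^-8)(24)/(1.490e-06) = 0.2658 Ω
Seg 2: A = π(0.812/2 mm)² = π(4.0600e-04 m)² = 5.178e-07 m²
R_2 = (1.65×10^-8)(57.3)/(5.178e-07) = 1.826 Ω
Seg 3: A = 4.54 mm² = 4.540e-06 m²
R_3 = (1.65×10^-8)(29.3)/(4.540e-06) = 0.1065 Ω
R_total = R_1 + R_2 + R_3 = 2.20 Ω

2.20 Ω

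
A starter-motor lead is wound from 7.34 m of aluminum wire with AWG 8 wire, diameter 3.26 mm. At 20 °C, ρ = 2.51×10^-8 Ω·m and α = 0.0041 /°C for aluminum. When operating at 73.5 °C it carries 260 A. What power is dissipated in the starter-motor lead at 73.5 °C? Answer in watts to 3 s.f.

A = π(3.26/2 mm)² = π(1.6300e-03 m)² = 8.347e-06 m²
R₍20₎ = ρL/A = (2.51×10^-8)(7.34)/(8.347e-06) = 0.02207 Ω
R₍73.5₎ = R₍20₎(1 + αΔT) = 0.02207 × (1 + 0.0041×53.5) = 0.02691 Ω
P = I²R = (260)² × 0.02691 = 1820 W

1820 W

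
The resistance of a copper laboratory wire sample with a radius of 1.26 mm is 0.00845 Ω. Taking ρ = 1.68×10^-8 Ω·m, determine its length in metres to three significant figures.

A = πr² = π(1.2600e-03 m)² = 4.988e-06 m²
L = RA/ρ = (0.00845)(4.988e-06)/(1.68×10^-8) = 2.51 m

2.51 m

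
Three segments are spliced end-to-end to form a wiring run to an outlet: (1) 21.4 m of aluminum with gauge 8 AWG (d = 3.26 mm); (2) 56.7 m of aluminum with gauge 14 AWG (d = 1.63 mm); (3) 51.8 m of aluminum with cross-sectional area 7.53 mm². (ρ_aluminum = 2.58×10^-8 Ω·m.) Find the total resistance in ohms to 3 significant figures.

0.945 Ω

Seg 1: A = π(3.26/2 mm)² = π(1.6300e-03 m)² = 8.347e-06 m²
R_1 = (2.58×10^-8)(21.4)/(8.347e-06) = 0.06615 Ω
Seg 2: A = π(1.63/2 mm)² = π(8.1500e-04 m)² = 2.087e-06 m²
R_2 = (2.58×10^-8)(56.7)/(2.087e-06) = 0.701 Ω
Seg 3: A = 7.53 mm² = 7.530e-06 m²
R_3 = (2.58×10^-8)(51.8)/(7.530e-06) = 0.1775 Ω
R_total = R_1 + R_2 + R_3 = 0.945 Ω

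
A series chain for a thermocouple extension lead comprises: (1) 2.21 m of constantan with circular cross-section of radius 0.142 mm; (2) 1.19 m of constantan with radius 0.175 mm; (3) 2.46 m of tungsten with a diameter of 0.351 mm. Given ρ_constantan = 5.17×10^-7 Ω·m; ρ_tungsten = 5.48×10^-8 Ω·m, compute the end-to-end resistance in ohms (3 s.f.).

Seg 1: A = πr² = π(1.4200e-04 m)² = 6.335e-08 m²
R_1 = (5.17×10^-7)(2.21)/(6.335e-08) = 18.04 Ω
Seg 2: A = πr² = π(1.7500e-04 m)² = 9.621e-08 m²
R_2 = (5.17×10^-7)(1.19)/(9.621e-08) = 6.395 Ω
Seg 3: A = π(d/2)² = π(1.7550e-04 m)² = 9.676e-08 m²
R_3 = (5.48×10^-8)(2.46)/(9.676e-08) = 1.393 Ω
R_total = R_1 + R_2 + R_3 = 25.8 Ω

25.8 Ω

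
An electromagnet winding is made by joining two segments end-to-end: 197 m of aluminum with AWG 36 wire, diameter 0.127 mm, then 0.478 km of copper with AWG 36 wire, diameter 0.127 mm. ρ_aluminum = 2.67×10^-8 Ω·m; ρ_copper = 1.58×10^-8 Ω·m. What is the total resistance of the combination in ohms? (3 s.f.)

Segment 1: A = π(0.127/2 mm)² = π(6.3500e-05 m)² = 1.267e-08 m²
R₁ = ρL/A = (2.67×10^-8)(197)/(1.267e-08) = 415.2 Ω
R₂ = (1.58×10^-8)(478)/(1.267e-08) = 596.2 Ω
R = R₁ + R₂ = 1010 Ω

1010 Ω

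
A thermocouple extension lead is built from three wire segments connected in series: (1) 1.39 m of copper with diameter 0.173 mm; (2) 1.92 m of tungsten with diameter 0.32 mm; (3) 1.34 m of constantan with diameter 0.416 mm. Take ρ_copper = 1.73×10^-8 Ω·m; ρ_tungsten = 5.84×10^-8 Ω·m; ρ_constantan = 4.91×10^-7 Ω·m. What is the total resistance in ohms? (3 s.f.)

Seg 1: A = π(d/2)² = π(8.6500e-05 m)² = 2.351e-08 m²
R_1 = (1.73×10^-8)(1.39)/(2.351e-08) = 1.023 Ω
Seg 2: A = π(d/2)² = π(1.6000e-04 m)² = 8.042e-08 m²
R_2 = (5.84×10^-8)(1.92)/(8.042e-08) = 1.394 Ω
Seg 3: A = π(d/2)² = π(2.0800e-04 m)² = 1.359e-07 m²
R_3 = (4.91×10^-7)(1.34)/(1.359e-07) = 4.841 Ω
R_total = R_1 + R_2 + R_3 = 7.26 Ω

7.26 Ω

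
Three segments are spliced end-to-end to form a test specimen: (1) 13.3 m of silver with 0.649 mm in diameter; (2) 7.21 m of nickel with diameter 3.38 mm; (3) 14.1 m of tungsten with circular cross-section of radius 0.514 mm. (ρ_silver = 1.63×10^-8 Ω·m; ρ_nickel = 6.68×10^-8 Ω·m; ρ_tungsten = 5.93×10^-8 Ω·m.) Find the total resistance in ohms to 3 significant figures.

1.72 Ω

Seg 1: A = π(d/2)² = π(3.2450e-04 m)² = 3.308e-07 m²
R_1 = (1.63×10^-8)(13.3)/(3.308e-07) = 0.6553 Ω
Seg 2: A = π(d/2)² = π(1.6900e-03 m)² = 8.973e-06 m²
R_2 = (6.68×10^-8)(7.21)/(8.973e-06) = 0.05368 Ω
Seg 3: A = πr² = π(5.1400e-04 m)² = 8.300e-07 m²
R_3 = (5.93×10^-8)(14.1)/(8.300e-07) = 1.007 Ω
R_total = R_1 + R_2 + R_3 = 1.72 Ω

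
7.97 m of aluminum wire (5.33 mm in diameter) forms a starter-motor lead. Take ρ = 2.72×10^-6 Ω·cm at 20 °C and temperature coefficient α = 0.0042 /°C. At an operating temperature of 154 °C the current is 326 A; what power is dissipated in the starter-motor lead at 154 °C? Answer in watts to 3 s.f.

1610 W

ρ = 2.72×10^-6 Ω·cm = 2.72×10^-8 Ω·m
A = π(d/2)² = π(2.6650e-03 m)² = 2.231e-05 m²
R₍20₎ = ρL/A = (2.72×10^-8)(7.97)/(2.231e-05) = 0.009716 Ω
R₍154₎ = R₍20₎(1 + αΔT) = 0.009716 × (1 + 0.0042×134) = 0.01518 Ω
P = I²R = (326)² × 0.01518 = 1610 W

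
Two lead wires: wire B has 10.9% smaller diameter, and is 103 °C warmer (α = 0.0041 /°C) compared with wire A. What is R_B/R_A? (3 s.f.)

1.79

R ∝ ρL/d² with ρ ∝ (1+αΔT), so R_B/R_A = (1 − 10.9/100)⁻² × (1 + 0.0041×103)
= 1.26 × 1.422 = 1.79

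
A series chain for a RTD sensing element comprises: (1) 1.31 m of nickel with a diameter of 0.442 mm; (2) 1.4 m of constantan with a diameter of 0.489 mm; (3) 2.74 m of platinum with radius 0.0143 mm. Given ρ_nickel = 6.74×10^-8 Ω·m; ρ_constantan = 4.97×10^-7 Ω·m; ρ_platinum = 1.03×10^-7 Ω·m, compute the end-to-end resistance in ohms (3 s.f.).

Seg 1: A = π(d/2)² = π(2.2100e-04 m)² = 1.534e-07 m²
R_1 = (6.74×10^-8)(1.31)/(1.534e-07) = 0.5754 Ω
Seg 2: A = π(d/2)² = π(2.4450e-04 m)² = 1.878e-07 m²
R_2 = (4.97×10^-7)(1.4)/(1.878e-07) = 3.705 Ω
Seg 3: A = πr² = π(1.4300e-05 m)² = 6.424e-10 m²
R_3 = (1.03×10^-7)(2.74)/(6.424e-10) = 439.3 Ω
R_total = R_1 + R_2 + R_3 = 444 Ω

444 Ω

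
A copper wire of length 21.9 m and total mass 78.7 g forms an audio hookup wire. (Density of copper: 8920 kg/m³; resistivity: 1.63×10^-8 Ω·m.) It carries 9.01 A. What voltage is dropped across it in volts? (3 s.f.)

A = m/(density·L) = 0.0787/(8920×21.9) = 4.0287e-07 m²
R = ρL/A = (1.63×10^-8)(21.9)/(4.0287e-07) = 0.8861 Ω
V = IR = 9.01 × 0.8861 = 7.98 V

7.98 V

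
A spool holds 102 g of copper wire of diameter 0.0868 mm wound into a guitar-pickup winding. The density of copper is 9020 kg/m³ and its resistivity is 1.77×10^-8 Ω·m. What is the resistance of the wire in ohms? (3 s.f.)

A = π(d/2)² = π(4.3400e-05 m)² = 5.9174e-09 m²
L = m/(density·A) = 0.102/(9020×5.9174e-09) = 1911 m
R = ρL/A = (1.77×10^-8)(1911)/(5.9174e-09) = 5720 Ω

5720 Ω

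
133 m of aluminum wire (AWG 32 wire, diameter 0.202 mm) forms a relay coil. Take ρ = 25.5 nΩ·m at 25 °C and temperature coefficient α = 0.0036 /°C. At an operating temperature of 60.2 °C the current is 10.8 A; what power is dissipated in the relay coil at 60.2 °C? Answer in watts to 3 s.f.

ρ = 25.5 nΩ·m = 2.55×10^-8 Ω·m
A = π(0.202/2 mm)² = π(1.0100e-04 m)² = 3.205e-08 m²
R₍25₎ = ρL/A = (2.55×10^-8)(133)/(3.205e-08) = 105.8 Ω
R₍60.2₎ = R₍25₎(1 + αΔT) = 105.8 × (1 + 0.0036×35.2) = 119.2 Ω
P = I²R = (10.8)² × 119.2 = 13900 W

13900 W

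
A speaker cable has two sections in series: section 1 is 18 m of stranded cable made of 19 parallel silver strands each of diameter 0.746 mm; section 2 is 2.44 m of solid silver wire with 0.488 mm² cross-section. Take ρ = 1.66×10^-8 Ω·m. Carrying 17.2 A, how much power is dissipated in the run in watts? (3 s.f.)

35.2 W

Section 1: A_strand = π(3.7300e-04)² = 4.371e-07 m²; R₁ = ρL/(N·A_s) = (1.66×10^-8)(18)/(19×4.371e-07) = 0.03598 Ω
Section 2: A = 0.488 mm² = 4.880e-07 m²
R₂ = (1.66×10^-8)(2.44)/(4.880e-07) = 0.083 Ω
R = R₁ + R₂ = 0.119 Ω
P = I²R = (17.2)² × 0.119 = 35.2 W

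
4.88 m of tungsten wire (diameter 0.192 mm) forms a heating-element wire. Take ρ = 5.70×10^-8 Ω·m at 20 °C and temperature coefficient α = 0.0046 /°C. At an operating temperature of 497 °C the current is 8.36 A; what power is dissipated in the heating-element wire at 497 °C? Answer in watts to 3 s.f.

2140 W

A = π(d/2)² = π(9.6000e-05 m)² = 2.895e-08 m²
R₍20₎ = ρL/A = (5.70×10^-8)(4.88)/(2.895e-08) = 9.607 Ω
R₍497₎ = R₍20₎(1 + αΔT) = 9.607 × (1 + 0.0046×477) = 30.69 Ω
P = I²R = (8.36)² × 30.69 = 2140 W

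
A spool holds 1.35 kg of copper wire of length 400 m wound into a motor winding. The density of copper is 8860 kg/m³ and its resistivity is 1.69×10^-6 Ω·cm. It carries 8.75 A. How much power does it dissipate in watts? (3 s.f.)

1360 W

ρ = 1.69×10^-6 Ω·cm = 1.69×10^-8 Ω·m
A = m/(density·L) = 1.35/(8860×400) = 3.8093e-07 m²
R = ρL/A = (1.69×10^-8)(400)/(3.8093e-07) = 17.75 Ω
P = I²R = (8.75)² × 17.75 = 1360 W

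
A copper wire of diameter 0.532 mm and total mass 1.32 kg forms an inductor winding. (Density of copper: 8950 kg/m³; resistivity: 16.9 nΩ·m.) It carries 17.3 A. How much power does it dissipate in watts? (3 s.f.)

15100 W

ρ = 16.9 nΩ·m = 1.69×10^-8 Ω·m
A = π(d/2)² = π(2.6600e-04 m)² = 2.2229e-07 m²
L = m/(density·A) = 1.32/(8950×2.2229e-07) = 663.5 m
R = ρL/A = (1.69×10^-8)(663.5)/(2.2229e-07) = 50.44 Ω
P = I²R = (17.3)² × 50.44 = 15100 W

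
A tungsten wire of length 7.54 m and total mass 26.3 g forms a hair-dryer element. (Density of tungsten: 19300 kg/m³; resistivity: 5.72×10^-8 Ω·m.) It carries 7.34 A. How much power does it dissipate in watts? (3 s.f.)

A = m/(density·L) = 0.0263/(19300×7.54) = 1.8073e-07 m²
R = ρL/A = (5.72×10^-8)(7.54)/(1.8073e-07) = 2.386 Ω
P = I²R = (7.34)² × 2.386 = 129 W

129 W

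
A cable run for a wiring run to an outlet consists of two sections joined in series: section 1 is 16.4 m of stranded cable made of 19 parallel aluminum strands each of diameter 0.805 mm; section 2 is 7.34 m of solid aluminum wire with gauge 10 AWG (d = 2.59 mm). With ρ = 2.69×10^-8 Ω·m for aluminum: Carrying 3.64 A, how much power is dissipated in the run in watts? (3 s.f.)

1.10 W

Section 1: A_strand = π(4.0250e-04)² = 5.090e-07 m²; R₁ = ρL/(N·A_s) = (2.69×10^-8)(16.4)/(19×5.090e-07) = 0.04562 Ω
Section 2: A = π(2.59/2 mm)² = π(1.2950e-03 m)² = 5.269e-06 m²
R₂ = (2.69×10^-8)(7.34)/(5.269e-06) = 0.03748 Ω
R = R₁ + R₂ = 0.0831 Ω
P = I²R = (3.64)² × 0.0831 = 1.10 W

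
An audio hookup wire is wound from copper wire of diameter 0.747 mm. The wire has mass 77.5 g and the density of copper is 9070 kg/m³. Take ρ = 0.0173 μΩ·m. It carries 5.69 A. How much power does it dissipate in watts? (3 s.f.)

24.9 W

ρ = 0.0173 μΩ·m = 1.73×10^-8 Ω·m
A = π(d/2)² = π(3.7350e-04 m)² = 4.3826e-07 m²
L = m/(density·A) = 0.0775/(9070×4.3826e-07) = 19.5 m
R = ρL/A = (1.73×10^-8)(19.5)/(4.3826e-07) = 0.7696 Ω
P = I²R = (5.69)² × 0.7696 = 24.9 W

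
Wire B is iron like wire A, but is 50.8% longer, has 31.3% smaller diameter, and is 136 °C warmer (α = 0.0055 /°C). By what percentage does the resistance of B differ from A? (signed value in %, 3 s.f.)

459%

R ∝ ρL/d² with ρ ∝ (1+αΔT), so R_B/R_A = (1 + 50.8/100) × (1 − 31.3/100)⁻² × (1 + 0.0055×136)
= 1.508 × 2.119 × 1.748 = 5.585
(R_B − R_A)/R_A = 5.585 − 1 = 459%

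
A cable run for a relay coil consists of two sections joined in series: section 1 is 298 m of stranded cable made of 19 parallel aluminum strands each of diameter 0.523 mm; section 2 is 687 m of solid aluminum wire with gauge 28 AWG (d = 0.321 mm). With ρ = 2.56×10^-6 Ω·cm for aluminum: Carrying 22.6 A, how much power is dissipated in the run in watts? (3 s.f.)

ρ = 2.56×10^-6 Ω·cm = 2.56×10^-8 Ω·m
Section 1: A_strand = π(2.6150e-04)² = 2.148e-07 m²; R₁ = ρL/(N·A_s) = (2.56×10^-8)(298)/(19×2.148e-07) = 1.869 Ω
Section 2: A = π(0.321/2 mm)² = π(1.6050e-04 m)² = 8.093e-08 m²
R₂ = (2.56×10^-8)(687)/(8.093e-08) = 217.3 Ω
R = R₁ + R₂ = 219.2 Ω
P = I²R = (22.6)² × 219.2 = 1.12×10^5 W

1.12×10^5 W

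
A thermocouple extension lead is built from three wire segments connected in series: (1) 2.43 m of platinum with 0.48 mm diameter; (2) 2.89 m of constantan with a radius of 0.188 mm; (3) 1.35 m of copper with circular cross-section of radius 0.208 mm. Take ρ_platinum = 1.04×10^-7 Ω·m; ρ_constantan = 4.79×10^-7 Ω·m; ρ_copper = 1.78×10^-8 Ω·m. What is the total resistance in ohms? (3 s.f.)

Seg 1: A = π(d/2)² = π(2.4000e-04 m)² = 1.810e-07 m²
R_1 = (1.04×10^-7)(2.43)/(1.810e-07) = 1.397 Ω
Seg 2: A = πr² = π(1.8800e-04 m)² = 1.110e-07 m²
R_2 = (4.79×10^-7)(2.89)/(1.110e-07) = 12.47 Ω
Seg 3: A = πr² = π(2.0800e-04 m)² = 1.359e-07 m²
R_3 = (1.78×10^-8)(1.35)/(1.359e-07) = 0.1768 Ω
R_total = R_1 + R_2 + R_3 = 14.0 Ω

14.0 Ω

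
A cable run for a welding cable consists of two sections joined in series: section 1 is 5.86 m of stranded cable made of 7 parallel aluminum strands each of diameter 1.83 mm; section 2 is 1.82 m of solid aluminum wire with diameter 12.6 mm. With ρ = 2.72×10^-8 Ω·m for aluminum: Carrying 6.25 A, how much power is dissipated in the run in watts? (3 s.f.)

Section 1: A_strand = π(9.1500e-04)² = 2.630e-06 m²; R₁ = ρL/(N·A_s) = (2.72×10^-8)(5.86)/(7×2.630e-06) = 0.008657 Ω
Section 2: A = π(d/2)² = π(6.3000e-03 m)² = 1.247e-04 m²
R₂ = (2.72×10^-8)(1.82)/(1.247e-04) = 3.970×10^-4 Ω
R = R₁ + R₂ = 0.009054 Ω
P = I²R = (6.25)² × 0.009054 = 0.354 W

0.354 W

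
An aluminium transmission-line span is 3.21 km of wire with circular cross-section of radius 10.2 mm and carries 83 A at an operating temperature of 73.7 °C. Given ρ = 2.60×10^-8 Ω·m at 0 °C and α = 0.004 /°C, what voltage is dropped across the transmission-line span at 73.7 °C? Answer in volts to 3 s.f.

27.4 V

A = πr² = π(1.0200e-02 m)² = 3.269e-04 m²
R₍0₎ = ρL/A = (2.60×10^-8)(3210)/(3.269e-04) = 0.2553 Ω
R₍73.7₎ = R₍0₎(1 + αΔT) = 0.2553 × (1 + 0.004×73.7) = 0.3306 Ω
V = IR = 83 × 0.3306 = 27.4 V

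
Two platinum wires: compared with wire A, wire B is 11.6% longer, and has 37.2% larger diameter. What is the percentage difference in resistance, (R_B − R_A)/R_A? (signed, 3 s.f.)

R ∝ L/d², so R_B/R_A = (1 + 11.6/100) × (1 + 37.2/100)⁻²
= 1.116 × 0.5312 = 0.5929
(R_B − R_A)/R_A = 0.5929 − 1 = -40.7%

-40.7%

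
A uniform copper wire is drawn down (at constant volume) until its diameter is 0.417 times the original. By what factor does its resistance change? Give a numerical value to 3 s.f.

33.1

Volume constant ⇒ L' = L/r² with r = 0.417. R' = ρL'/A' = ρ(L/r²)/(πr²d₀²/4) = R/r⁴.
Factor = 33.1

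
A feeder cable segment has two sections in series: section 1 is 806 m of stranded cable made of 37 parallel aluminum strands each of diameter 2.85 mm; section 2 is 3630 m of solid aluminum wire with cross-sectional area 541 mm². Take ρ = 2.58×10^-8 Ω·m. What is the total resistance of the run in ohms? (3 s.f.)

0.261 Ω

Section 1: A_strand = π(1.4250e-03)² = 6.379e-06 m²; R₁ = ρL/(N·A_s) = (2.58×10^-8)(806)/(37×6.379e-06) = 0.0881 Ω
Section 2: A = 541 mm² = 5.410e-04 m²
R₂ = (2.58×10^-8)(3630)/(5.410e-04) = 0.1731 Ω
R = R₁ + R₂ = 0.261 Ω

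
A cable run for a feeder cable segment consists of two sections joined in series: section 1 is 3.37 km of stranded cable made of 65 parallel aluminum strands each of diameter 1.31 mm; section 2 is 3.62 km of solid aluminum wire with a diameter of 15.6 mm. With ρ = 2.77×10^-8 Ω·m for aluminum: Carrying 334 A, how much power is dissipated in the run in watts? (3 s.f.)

1.77×10^5 W

Section 1: A_strand = π(6.5500e-04)² = 1.348e-06 m²; R₁ = ρL/(N·A_s) = (2.77×10^-8)(3370)/(65×1.348e-06) = 1.066 Ω
Section 2: A = π(d/2)² = π(7.8000e-03 m)² = 1.911e-04 m²
R₂ = (2.77×10^-8)(3620)/(1.911e-04) = 0.5246 Ω
R = R₁ + R₂ = 1.59 Ω
P = I²R = (334)² × 1.59 = 1.77×10^5 W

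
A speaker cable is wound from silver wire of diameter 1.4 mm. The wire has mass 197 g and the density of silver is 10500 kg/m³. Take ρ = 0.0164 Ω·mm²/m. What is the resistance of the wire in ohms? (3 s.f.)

ρ = 0.0164 Ω·mm²/m = 1.64×10^-8 Ω·m
A = π(d/2)² = π(7.0000e-04 m)² = 1.5394e-06 m²
L = m/(density·A) = 0.197/(10500×1.5394e-06) = 12.19 m
R = ρL/A = (1.64×10^-8)(12.19)/(1.5394e-06) = 0.130 Ω

0.130 Ω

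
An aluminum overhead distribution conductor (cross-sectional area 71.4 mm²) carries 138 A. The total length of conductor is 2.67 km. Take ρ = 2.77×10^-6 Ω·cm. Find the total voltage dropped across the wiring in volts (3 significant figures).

143 V

ρ = 2.77×10^-6 Ω·cm = 2.77×10^-8 Ω·m
A = 71.4 mm² = 7.140e-05 m²
R = ρL/A = (2.77×10^-8)(2670)/(7.140e-05) = 1.036 Ω
V = IR = 138 × 1.036 = 143 V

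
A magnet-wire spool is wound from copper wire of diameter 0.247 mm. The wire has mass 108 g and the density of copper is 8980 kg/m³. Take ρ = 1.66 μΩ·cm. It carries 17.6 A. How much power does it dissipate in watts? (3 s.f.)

26900 W

ρ = 1.66 μΩ·cm = 1.66×10^-8 Ω·m
A = π(d/2)² = π(1.2350e-04 m)² = 4.7916e-08 m²
L = m/(density·A) = 0.108/(8980×4.7916e-08) = 251 m
R = ρL/A = (1.66×10^-8)(251)/(4.7916e-08) = 86.95 Ω
P = I²R = (17.6)² × 86.95 = 26900 W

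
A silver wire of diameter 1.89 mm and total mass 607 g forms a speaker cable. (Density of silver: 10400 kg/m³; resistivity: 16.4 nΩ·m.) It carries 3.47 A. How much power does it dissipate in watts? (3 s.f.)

1.46 W

ρ = 16.4 nΩ·m = 1.64×10^-8 Ω·m
A = π(d/2)² = π(9.4500e-04 m)² = 2.8055e-06 m²
L = m/(density·A) = 0.607/(10400×2.8055e-06) = 20.8 m
R = ρL/A = (1.64×10^-8)(20.8)/(2.8055e-06) = 0.1216 Ω
P = I²R = (3.47)² × 0.1216 = 1.46 W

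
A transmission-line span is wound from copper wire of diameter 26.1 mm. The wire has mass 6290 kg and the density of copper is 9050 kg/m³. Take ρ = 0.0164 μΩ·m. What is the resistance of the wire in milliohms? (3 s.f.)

ρ = 0.0164 μΩ·m = 1.64×10^-8 Ω·m
A = π(d/2)² = π(1.3050e-02 m)² = 5.3502e-04 m²
L = m/(density·A) = 6290/(9050×5.3502e-04) = 1299 m
R = ρL/A = (1.64×10^-8)(1299)/(5.3502e-04) = 39.8 mΩ

39.8 mΩ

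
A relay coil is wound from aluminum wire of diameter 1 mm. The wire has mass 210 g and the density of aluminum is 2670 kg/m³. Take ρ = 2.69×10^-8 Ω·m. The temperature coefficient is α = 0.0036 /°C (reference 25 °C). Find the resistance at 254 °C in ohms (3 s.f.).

A = π(d/2)² = π(5.0000e-04 m)² = 7.8540e-07 m²
L = m/(density·A) = 0.21/(2670×7.8540e-07) = 100.1 m
R = ρL/A = (2.69×10^-8)(100.1)/(7.8540e-07) = 3.43 Ω
R(254 °C) = 3.43 × (1 + 0.0036×229) = 6.26 Ω

6.26 Ω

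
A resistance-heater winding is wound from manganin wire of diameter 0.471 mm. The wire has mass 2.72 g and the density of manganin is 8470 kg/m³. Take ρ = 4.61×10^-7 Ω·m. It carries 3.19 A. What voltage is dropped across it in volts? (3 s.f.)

15.6 V

A = π(d/2)² = π(2.3550e-04 m)² = 1.7423e-07 m²
L = m/(density·A) = 0.00272/(8470×1.7423e-07) = 1.843 m
R = ρL/A = (4.61×10^-7)(1.843)/(1.7423e-07) = 4.877 Ω
V = IR = 3.19 × 4.877 = 15.6 V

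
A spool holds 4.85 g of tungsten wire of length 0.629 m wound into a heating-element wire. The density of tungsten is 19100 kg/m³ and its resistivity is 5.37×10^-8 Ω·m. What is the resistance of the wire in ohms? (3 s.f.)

A = m/(density·L) = 0.00485/(19100×0.629) = 4.0370e-07 m²
R = ρL/A = (5.37×10^-8)(0.629)/(4.0370e-07) = 0.0837 Ω

0.0837 Ω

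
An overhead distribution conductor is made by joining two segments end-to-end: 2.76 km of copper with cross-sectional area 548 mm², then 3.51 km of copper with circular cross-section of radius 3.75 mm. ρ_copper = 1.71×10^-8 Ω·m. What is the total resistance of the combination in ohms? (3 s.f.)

Segment 1: A = 548 mm² = 5.480e-04 m²
R₁ = ρL/A = (1.71×10^-8)(2760)/(5.480e-04) = 0.08612 Ω
Segment 2: A = πr² = π(3.7500e-03 m)² = 4.418e-05 m²
R₂ = (1.71×10^-8)(3510)/(4.418e-05) = 1.359 Ω
R = R₁ + R₂ = 1.44 Ω

1.44 Ω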